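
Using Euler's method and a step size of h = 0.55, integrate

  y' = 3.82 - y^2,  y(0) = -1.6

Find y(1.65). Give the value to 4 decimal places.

Euler: y_{n+1} = y_n + h·f(t_n, y_n).
t=0.000000, y=-1.600000: f=1.260000 → y ← -1.600000 + 0.55·1.260000 = -0.907000
t=0.550000, y=-0.907000: f=2.997351 → y ← -0.907000 + 0.55·2.997351 = 0.741543
t=1.100000, y=0.741543: f=3.270114 → y ← 0.741543 + 0.55·3.270114 = 2.540106
y(1.65) ≈ 2.5401

2.5401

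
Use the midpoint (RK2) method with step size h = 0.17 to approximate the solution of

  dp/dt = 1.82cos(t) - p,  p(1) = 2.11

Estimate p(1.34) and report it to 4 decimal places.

Midpoint: k1 = f(t_n, p_n); k2 = f(t_n + h/2, p_n + (h/2)·k1); p_{n+1} = p_n + h·k2.
t=1.000000, p=2.110000:
  k1 = f(1.000000, 2.110000) = -1.126650
  k2 = f(1.085000, 2.014235) = -1.164454
  p ← 2.110000 + 0.17·(-1.164454) = 1.912043
t=1.170000, p=1.912043:
  k1 = f(1.170000, 1.912043) = -1.201967
  k2 = f(1.255000, 1.809876) = -1.244632
  p ← 1.912043 + 0.17·(-1.244632) = 1.700455
p(1.34) ≈ 1.7005

1.7005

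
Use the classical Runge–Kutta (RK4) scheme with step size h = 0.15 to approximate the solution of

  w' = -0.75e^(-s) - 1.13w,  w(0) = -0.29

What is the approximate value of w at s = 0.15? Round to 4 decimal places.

-0.3407

RK4: k1 = f(s_n, w_n); k2 = f(s_n + h/2, w_n + (h/2)·k1); k3 = f(s_n + h/2, w_n + (h/2)·k2); k4 = f(s_n + h, w_n + h·k3); w_{n+1} = w_n + (h/6)·(k1 + 2k2 + 2k3 + k4).
s=0.000000, w=-0.290000:
  k1 = f(0.000000, -0.290000) = -0.422300
  k2 = f(0.075000, -0.321672) = -0.332318
  k3 = f(0.075000, -0.314924) = -0.339944
  k4 = f(0.150000, -0.340992) = -0.260211
  w ← -0.290000 + (0.15/6)·(k1 + 2k2 + 2k3 + k4) = -0.340676
w(0.15) ≈ -0.3407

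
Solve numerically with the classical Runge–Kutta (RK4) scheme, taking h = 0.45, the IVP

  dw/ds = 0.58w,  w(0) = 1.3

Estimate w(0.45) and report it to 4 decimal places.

RK4: k1 = f(s_n, w_n); k2 = f(s_n + h/2, w_n + (h/2)·k1); k3 = f(s_n + h/2, w_n + (h/2)·k2); k4 = f(s_n + h, w_n + h·k3); w_{n+1} = w_n + (h/6)·(k1 + 2k2 + 2k3 + k4).
s=0.000000, w=1.300000:
  k1 = f(0.000000, 1.300000) = 0.754000
  k2 = f(0.225000, 1.469650) = 0.852397
  k3 = f(0.225000, 1.491789) = 0.865238
  k4 = f(0.450000, 1.689357) = 0.979827
  w ← 1.300000 + (0.45/6)·(k1 + 2k2 + 2k3 + k4) = 1.687682
w(0.45) ≈ 1.6877

1.6877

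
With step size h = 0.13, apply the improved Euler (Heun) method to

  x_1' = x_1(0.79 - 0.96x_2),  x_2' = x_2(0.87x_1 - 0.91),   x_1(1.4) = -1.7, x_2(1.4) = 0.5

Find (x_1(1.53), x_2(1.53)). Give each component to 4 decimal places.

-1.7870, 0.3675

Heun on (x_1,x_2): k1 = f(t_n, state_n); k2 = f(t_n + h, state_n + h·k1); state_{n+1} = state_n + (h/2)·(k1 + k2).
1.400000: (-1.700000, 0.500000)
  k1 = (-0.527000, -1.194500)
  predictor → (-1.768510, 0.344715)
  k2 = (-0.811876, -0.844070)
  → (-1.787027, 0.367493)
(x_1(1.53), x_2(1.53)) ≈ (-1.7870, 0.3675)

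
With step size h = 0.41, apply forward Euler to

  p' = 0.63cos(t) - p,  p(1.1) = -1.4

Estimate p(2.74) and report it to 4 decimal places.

Euler: p_{n+1} = p_n + h·f(t_n, p_n).
t=1.100000, p=-1.400000: f=1.685766 → p ← -1.400000 + 0.41·1.685766 = -0.708836
t=1.510000, p=-0.708836: f=0.747114 → p ← -0.708836 + 0.41·0.747114 = -0.402519
t=1.920000, p=-0.402519: f=0.186965 → p ← -0.402519 + 0.41·0.186965 = -0.325864
t=2.330000, p=-0.325864: f=-0.107793 → p ← -0.325864 + 0.41·(-0.107793) = -0.370059
p(2.74) ≈ -0.3701

-0.3701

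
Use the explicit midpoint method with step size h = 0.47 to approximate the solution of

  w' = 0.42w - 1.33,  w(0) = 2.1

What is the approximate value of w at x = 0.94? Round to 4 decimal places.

Midpoint: k1 = f(x_n, w_n); k2 = f(x_n + h/2, w_n + (h/2)·k1); w_{n+1} = w_n + h·k2.
x=0.000000, w=2.100000:
  k1 = f(0.000000, 2.100000) = -0.448000
  k2 = f(0.235000, 1.994720) = -0.492218
  w ← 2.100000 + 0.47·(-0.492218) = 1.868658
x=0.470000, w=1.868658:
  k1 = f(0.470000, 1.868658) = -0.545164
  k2 = f(0.705000, 1.740544) = -0.598971
  w ← 1.868658 + 0.47·(-0.598971) = 1.587141
w(0.94) ≈ 1.5871

1.5871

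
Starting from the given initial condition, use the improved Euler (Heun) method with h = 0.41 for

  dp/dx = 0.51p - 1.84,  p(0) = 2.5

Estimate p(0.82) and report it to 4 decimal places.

Heun: k1 = f(x_n, p_n); k2 = f(x_n + h, p_n + h·k1); p_{n+1} = p_n + (h/2)·(k1 + k2).
x=0.000000, p=2.500000:
  k1 = f(0.000000, 2.500000) = -0.565000
  k2 = f(0.410000, 2.268350) = -0.683142
  p ← 2.500000 + (0.41/2)·(-0.565000 + (-0.683142)) = 2.244131
x=0.410000, p=2.244131:
  k1 = f(0.410000, 2.244131) = -0.695493
  k2 = f(0.820000, 1.958979) = -0.840921
  p ← 2.244131 + (0.41/2)·(-0.695493 + (-0.840921)) = 1.929166
p(0.82) ≈ 1.9292

1.9292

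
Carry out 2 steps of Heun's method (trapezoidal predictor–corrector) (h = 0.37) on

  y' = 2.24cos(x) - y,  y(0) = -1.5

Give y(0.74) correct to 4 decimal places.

0.2699

Heun: k1 = f(x_n, y_n); k2 = f(x_n + h, y_n + h·k1); y_{n+1} = y_n + (h/2)·(k1 + k2).
x=0.000000, y=-1.500000:
  k1 = f(0.000000, -1.500000) = 3.740000
  k2 = f(0.370000, -0.116200) = 2.204613
  y ← -1.500000 + (0.37/2)·(3.740000 + 2.204613) = -0.400247
x=0.370000, y=-0.400247:
  k1 = f(0.370000, -0.400247) = 2.488660
  k2 = f(0.740000, 0.520558) = 1.133612
  y ← -0.400247 + (0.37/2)·(2.488660 + 1.133612) = 0.269874
y(0.74) ≈ 0.2699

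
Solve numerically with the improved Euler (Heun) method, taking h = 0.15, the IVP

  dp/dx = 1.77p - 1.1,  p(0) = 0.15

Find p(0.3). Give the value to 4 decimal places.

Heun: k1 = f(x_n, p_n); k2 = f(x_n + h, p_n + h·k1); p_{n+1} = p_n + (h/2)·(k1 + k2).
x=0.000000, p=0.150000:
  k1 = f(0.000000, 0.150000) = -0.834500
  k2 = f(0.150000, 0.024825) = -1.056060
  p ← 0.150000 + (0.15/2)·(-0.834500 + (-1.056060)) = 0.008208
x=0.150000, p=0.008208:
  k1 = f(0.150000, 0.008208) = -1.085472
  k2 = f(0.300000, -0.154613) = -1.373665
  p ← 0.008208 + (0.15/2)·(-1.085472 + (-1.373665)) = -0.176227
p(0.3) ≈ -0.1762

-0.1762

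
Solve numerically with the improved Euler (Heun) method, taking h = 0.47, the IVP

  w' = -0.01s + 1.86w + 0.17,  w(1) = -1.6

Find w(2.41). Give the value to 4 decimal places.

-17.4995

Heun: k1 = f(s_n, w_n); k2 = f(s_n + h, w_n + h·k1); w_{n+1} = w_n + (h/2)·(k1 + k2).
s=1.000000, w=-1.600000:
  k1 = f(1.000000, -1.600000) = -2.816000
  k2 = f(1.470000, -2.923520) = -5.282447
  w ← -1.600000 + (0.47/2)·(-2.816000 + (-5.282447)) = -3.503135
s=1.470000, w=-3.503135:
  k1 = f(1.470000, -3.503135) = -6.360531
  k2 = f(1.940000, -6.492585) = -11.925608
  w ← -3.503135 + (0.47/2)·(-6.360531 + (-11.925608)) = -7.800378
s=1.940000, w=-7.800378:
  k1 = f(1.940000, -7.800378) = -14.358103
  k2 = f(2.410000, -14.548686) = -26.914656
  w ← -7.800378 + (0.47/2)·(-14.358103 + (-26.914656)) = -17.499476
w(2.41) ≈ -17.4995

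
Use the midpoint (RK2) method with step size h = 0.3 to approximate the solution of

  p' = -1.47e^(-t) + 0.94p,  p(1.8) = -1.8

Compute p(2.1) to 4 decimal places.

Midpoint: k1 = f(t_n, p_n); k2 = f(t_n + h/2, p_n + (h/2)·k1); p_{n+1} = p_n + h·k2.
t=1.800000, p=-1.800000:
  k1 = f(1.800000, -1.800000) = -1.934989
  k2 = f(1.950000, -2.090248) = -2.173976
  p ← -1.800000 + 0.3·(-2.173976) = -2.452193
p(2.1) ≈ -2.4522

-2.4522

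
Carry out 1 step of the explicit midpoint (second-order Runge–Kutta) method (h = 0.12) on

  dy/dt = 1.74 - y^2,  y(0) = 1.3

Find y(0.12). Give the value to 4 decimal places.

Midpoint: k1 = f(t_n, y_n); k2 = f(t_n + h/2, y_n + (h/2)·k1); y_{n+1} = y_n + h·k2.
t=0.000000, y=1.300000:
  k1 = f(0.000000, 1.300000) = 0.050000
  k2 = f(0.060000, 1.303000) = 0.042191
  y ← 1.300000 + 0.12·0.042191 = 1.305063
y(0.12) ≈ 1.3051

1.3051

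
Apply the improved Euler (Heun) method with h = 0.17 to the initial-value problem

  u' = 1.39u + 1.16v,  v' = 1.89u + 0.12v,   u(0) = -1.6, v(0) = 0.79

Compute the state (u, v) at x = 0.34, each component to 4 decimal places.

-2.4033, -0.4236

Heun on (u,v): k1 = f(x_n, state_n); k2 = f(x_n + h, state_n + h·k1); state_{n+1} = state_n + (h/2)·(k1 + k2).
0.000000: (-1.600000, 0.790000)
  k1 = (-1.307600, -2.929200)
  predictor → (-1.822292, 0.292036)
  k2 = (-2.194224, -3.409088)
  → (-1.897655, 0.251246)
0.170000: (-1.897655, 0.251246)
  k1 = (-2.346296, -3.556419)
  predictor → (-2.296525, -0.353346)
  k2 = (-3.602051, -4.382834)
  → (-2.403265, -0.423591)
(u(0.34), v(0.34)) ≈ (-2.4033, -0.4236)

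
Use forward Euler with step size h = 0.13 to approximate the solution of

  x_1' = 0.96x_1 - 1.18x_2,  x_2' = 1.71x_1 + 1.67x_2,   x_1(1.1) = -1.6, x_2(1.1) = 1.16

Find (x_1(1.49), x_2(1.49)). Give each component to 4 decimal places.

Euler on (x_1,x_2): x_1_{n+1} = x_1_n + h·x_1', x_2_{n+1} = x_2_n + h·x_2'.
1.100000: (-1.600000, 1.160000); f=(-2.904800, -0.798800) → (-1.977624, 1.056156)
1.230000: (-1.977624, 1.056156); f=(-3.144783, -1.617957) → (-2.386446, 0.845822)
1.360000: (-2.386446, 0.845822); f=(-3.289058, -2.668300) → (-2.814023, 0.498943)
(x_1(1.49), x_2(1.49)) ≈ (-2.8140, 0.4989)

-2.8140, 0.4989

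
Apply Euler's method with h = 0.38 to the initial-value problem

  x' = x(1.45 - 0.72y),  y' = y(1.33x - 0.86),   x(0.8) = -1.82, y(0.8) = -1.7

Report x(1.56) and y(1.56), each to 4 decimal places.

Euler on (x,y): x_{n+1} = x_n + h·x', y_{n+1} = y_n + h·y'.
0.800000: (-1.820000, -1.700000); f=(-4.866680, 5.577020) → (-3.669338, 0.419268)
1.180000: (-3.669338, 0.419268); f=(-4.212868, -2.406688) → (-5.270228, -0.495274)
(x(1.56), y(1.56)) ≈ (-5.2702, -0.4953)

-5.2702, -0.4953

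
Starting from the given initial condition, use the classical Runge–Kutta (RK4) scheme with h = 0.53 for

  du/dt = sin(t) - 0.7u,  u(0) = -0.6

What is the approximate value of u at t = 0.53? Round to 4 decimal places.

RK4: k1 = f(t_n, u_n); k2 = f(t_n + h/2, u_n + (h/2)·k1); k3 = f(t_n + h/2, u_n + (h/2)·k2); k4 = f(t_n + h, u_n + h·k3); u_{n+1} = u_n + (h/6)·(k1 + 2k2 + 2k3 + k4).
t=0.000000, u=-0.600000:
  k1 = f(0.000000, -0.600000) = 0.420000
  k2 = f(0.265000, -0.488700) = 0.603999
  k3 = f(0.265000, -0.439940) = 0.569867
  k4 = f(0.530000, -0.297970) = 0.714113
  u ← -0.600000 + (0.53/6)·(k1 + 2k2 + 2k3 + k4) = -0.292437
u(0.53) ≈ -0.2924

-0.2924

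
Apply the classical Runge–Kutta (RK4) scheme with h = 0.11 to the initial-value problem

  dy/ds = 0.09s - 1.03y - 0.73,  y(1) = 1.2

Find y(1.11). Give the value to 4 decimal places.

RK4: k1 = f(s_n, y_n); k2 = f(s_n + h/2, y_n + (h/2)·k1); k3 = f(s_n + h/2, y_n + (h/2)·k2); k4 = f(s_n + h, y_n + h·k3); y_{n+1} = y_n + (h/6)·(k1 + 2k2 + 2k3 + k4).
s=1.000000, y=1.200000:
  k1 = f(1.000000, 1.200000) = -1.876000
  k2 = f(1.055000, 1.096820) = -1.764775
  k3 = f(1.055000, 1.102937) = -1.771076
  k4 = f(1.110000, 1.005182) = -1.665437
  y ← 1.200000 + (0.11/6)·(k1 + 2k2 + 2k3 + k4) = 1.005426
y(1.11) ≈ 1.0054

1.0054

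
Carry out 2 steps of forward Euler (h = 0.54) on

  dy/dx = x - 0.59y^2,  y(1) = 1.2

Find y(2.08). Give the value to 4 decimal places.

Euler: y_{n+1} = y_n + h·f(x_n, y_n).
x=1.000000, y=1.200000: f=0.150400 → y ← 1.200000 + 0.54·0.150400 = 1.281216
x=1.540000, y=1.281216: f=0.571506 → y ← 1.281216 + 0.54·0.571506 = 1.589829
y(2.08) ≈ 1.5898

1.5898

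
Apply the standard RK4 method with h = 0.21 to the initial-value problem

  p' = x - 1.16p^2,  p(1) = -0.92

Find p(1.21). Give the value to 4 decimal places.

-0.8895

RK4: k1 = f(x_n, p_n); k2 = f(x_n + h/2, p_n + (h/2)·k1); k3 = f(x_n + h/2, p_n + (h/2)·k2); k4 = f(x_n + h, p_n + h·k3); p_{n+1} = p_n + (h/6)·(k1 + 2k2 + 2k3 + k4).
x=1.000000, p=-0.920000:
  k1 = f(1.000000, -0.920000) = 0.018176
  k2 = f(1.105000, -0.918092) = 0.127245
  k3 = f(1.105000, -0.906639) = 0.151486
  k4 = f(1.210000, -0.888188) = 0.294902
  p ← -0.920000 + (0.21/6)·(k1 + 2k2 + 2k3 + k4) = -0.889531
p(1.21) ≈ -0.8895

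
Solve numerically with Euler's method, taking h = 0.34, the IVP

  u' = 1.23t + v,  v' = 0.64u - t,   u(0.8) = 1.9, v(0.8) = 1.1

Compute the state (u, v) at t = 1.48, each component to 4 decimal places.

Euler on (u,v): u_{n+1} = u_n + h·u', v_{n+1} = v_n + h·v'.
0.800000: (1.900000, 1.100000); f=(2.084000, 0.416000) → (2.608560, 1.241440)
1.140000: (2.608560, 1.241440); f=(2.643640, 0.529478) → (3.507398, 1.421463)
(u(1.48), v(1.48)) ≈ (3.5074, 1.4215)

3.5074, 1.4215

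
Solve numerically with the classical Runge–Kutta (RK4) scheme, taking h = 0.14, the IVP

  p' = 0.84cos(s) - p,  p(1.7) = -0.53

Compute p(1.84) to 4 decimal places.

-0.4826

RK4: k1 = f(s_n, p_n); k2 = f(s_n + h/2, p_n + (h/2)·k1); k3 = f(s_n + h/2, p_n + (h/2)·k2); k4 = f(s_n + h, p_n + h·k3); p_{n+1} = p_n + (h/6)·(k1 + 2k2 + 2k3 + k4).
s=1.700000, p=-0.530000:
  k1 = f(1.700000, -0.530000) = 0.421771
  k2 = f(1.770000, -0.500476) = 0.334249
  k3 = f(1.770000, -0.506603) = 0.340376
  k4 = f(1.840000, -0.482347) = 0.258938
  p ← -0.530000 + (0.14/6)·(k1 + 2k2 + 2k3 + k4) = -0.482634
p(1.84) ≈ -0.4826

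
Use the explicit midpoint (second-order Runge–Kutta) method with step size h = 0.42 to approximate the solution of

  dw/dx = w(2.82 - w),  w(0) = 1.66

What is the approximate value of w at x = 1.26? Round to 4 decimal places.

Midpoint: k1 = f(x_n, w_n); k2 = f(x_n + h/2, w_n + (h/2)·k1); w_{n+1} = w_n + h·k2.
x=0.000000, w=1.660000:
  k1 = f(0.000000, 1.660000) = 1.925600
  k2 = f(0.210000, 2.064376) = 1.559892
  w ← 1.660000 + 0.42·1.559892 = 2.315155
x=0.420000, w=2.315155:
  k1 = f(0.420000, 2.315155) = 1.168795
  k2 = f(0.630000, 2.560602) = 0.664216
  w ← 2.315155 + 0.42·0.664216 = 2.594125
x=0.840000, w=2.594125:
  k1 = f(0.840000, 2.594125) = 0.585947
  k2 = f(1.050000, 2.717174) = 0.279395
  w ← 2.594125 + 0.42·0.279395 = 2.711471
w(1.26) ≈ 2.7115

2.7115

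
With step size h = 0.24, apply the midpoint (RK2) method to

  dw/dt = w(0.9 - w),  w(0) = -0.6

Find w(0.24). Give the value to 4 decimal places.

Midpoint: k1 = f(t_n, w_n); k2 = f(t_n + h/2, w_n + (h/2)·k1); w_{n+1} = w_n + h·k2.
t=0.000000, w=-0.600000:
  k1 = f(0.000000, -0.600000) = -0.900000
  k2 = f(0.120000, -0.708000) = -1.138464
  w ← -0.600000 + 0.24·(-1.138464) = -0.873231
w(0.24) ≈ -0.8732

-0.8732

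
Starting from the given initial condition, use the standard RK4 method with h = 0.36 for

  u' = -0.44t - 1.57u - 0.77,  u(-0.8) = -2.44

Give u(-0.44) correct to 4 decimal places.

RK4: k1 = f(t_n, u_n); k2 = f(t_n + h/2, u_n + (h/2)·k1); k3 = f(t_n + h/2, u_n + (h/2)·k2); k4 = f(t_n + h, u_n + h·k3); u_{n+1} = u_n + (h/6)·(k1 + 2k2 + 2k3 + k4).
t=-0.800000, u=-2.440000:
  k1 = f(-0.800000, -2.440000) = 3.412800
  k2 = f(-0.620000, -1.825696) = 2.369143
  k3 = f(-0.620000, -2.013554) = 2.664080
  k4 = f(-0.440000, -1.480931) = 1.748662
  u ← -2.440000 + (0.36/6)·(k1 + 2k2 + 2k3 + k4) = -1.526326
u(-0.44) ≈ -1.5263

-1.5263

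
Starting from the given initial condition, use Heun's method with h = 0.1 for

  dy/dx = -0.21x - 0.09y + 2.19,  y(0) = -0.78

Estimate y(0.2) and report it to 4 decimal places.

-0.3362

Heun: k1 = f(x_n, y_n); k2 = f(x_n + h, y_n + h·k1); y_{n+1} = y_n + (h/2)·(k1 + k2).
x=0.000000, y=-0.780000:
  k1 = f(0.000000, -0.780000) = 2.260200
  k2 = f(0.100000, -0.553980) = 2.218858
  y ← -0.780000 + (0.1/2)·(2.260200 + 2.218858) = -0.556047
x=0.100000, y=-0.556047:
  k1 = f(0.100000, -0.556047) = 2.219044
  k2 = f(0.200000, -0.334143) = 2.178073
  y ← -0.556047 + (0.1/2)·(2.219044 + 2.178073) = -0.336191
y(0.2) ≈ -0.3362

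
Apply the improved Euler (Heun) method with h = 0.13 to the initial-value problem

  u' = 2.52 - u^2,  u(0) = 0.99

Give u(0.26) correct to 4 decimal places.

1.2895

Heun: k1 = f(x_n, u_n); k2 = f(x_n + h, u_n + h·k1); u_{n+1} = u_n + (h/2)·(k1 + k2).
x=0.000000, u=0.990000:
  k1 = f(0.000000, 0.990000) = 1.539900
  k2 = f(0.130000, 1.190187) = 1.103455
  u ← 0.990000 + (0.13/2)·(1.539900 + 1.103455) = 1.161818
x=0.130000, u=1.161818:
  k1 = f(0.130000, 1.161818) = 1.170179
  k2 = f(0.260000, 1.313941) = 0.793558
  u ← 1.161818 + (0.13/2)·(1.170179 + 0.793558) = 1.289461
u(0.26) ≈ 1.2895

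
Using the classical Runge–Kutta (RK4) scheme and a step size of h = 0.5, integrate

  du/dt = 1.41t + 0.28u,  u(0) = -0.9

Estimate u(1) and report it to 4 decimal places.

-0.4152

RK4: k1 = f(t_n, u_n); k2 = f(t_n + h/2, u_n + (h/2)·k1); k3 = f(t_n + h/2, u_n + (h/2)·k2); k4 = f(t_n + h, u_n + h·k3); u_{n+1} = u_n + (h/6)·(k1 + 2k2 + 2k3 + k4).
t=0.000000, u=-0.900000:
  k1 = f(0.000000, -0.900000) = -0.252000
  k2 = f(0.250000, -0.963000) = 0.082860
  k3 = f(0.250000, -0.879285) = 0.106300
  k4 = f(0.500000, -0.846850) = 0.467882
  u ← -0.900000 + (0.5/6)·(k1 + 2k2 + 2k3 + k4) = -0.850483
t=0.500000, u=-0.850483:
  k1 = f(0.500000, -0.850483) = 0.466865
  k2 = f(0.750000, -0.733767) = 0.852045
  k3 = f(0.750000, -0.637472) = 0.879008
  k4 = f(1.000000, -0.410979) = 1.294926
  u ← -0.850483 + (0.5/6)·(k1 + 2k2 + 2k3 + k4) = -0.415158
u(1) ≈ -0.4152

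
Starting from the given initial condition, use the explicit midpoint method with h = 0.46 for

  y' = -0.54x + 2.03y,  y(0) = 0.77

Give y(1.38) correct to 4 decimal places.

Midpoint: k1 = f(x_n, y_n); k2 = f(x_n + h/2, y_n + (h/2)·k1); y_{n+1} = y_n + h·k2.
x=0.000000, y=0.770000:
  k1 = f(0.000000, 0.770000) = 1.563100
  k2 = f(0.230000, 1.129513) = 2.168711
  y ← 0.770000 + 0.46·2.168711 = 1.767607
x=0.460000, y=1.767607:
  k1 = f(0.460000, 1.767607) = 3.339843
  k2 = f(0.690000, 2.535771) = 4.775015
  y ← 1.767607 + 0.46·4.775015 = 3.964114
x=0.920000, y=3.964114:
  k1 = f(0.920000, 3.964114) = 7.550352
  k2 = f(1.150000, 5.700695) = 10.951411
  y ← 3.964114 + 0.46·10.951411 = 9.001763
y(1.38) ≈ 9.0018

9.0018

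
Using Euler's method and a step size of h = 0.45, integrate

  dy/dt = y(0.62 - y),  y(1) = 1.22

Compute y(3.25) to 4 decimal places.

Euler: y_{n+1} = y_n + h·f(t_n, y_n).
t=1.000000, y=1.220000: f=-0.732000 → y ← 1.220000 + 0.45·(-0.732000) = 0.890600
t=1.450000, y=0.890600: f=-0.240996 → y ← 0.890600 + 0.45·(-0.240996) = 0.782152
t=1.900000, y=0.782152: f=-0.126827 → y ← 0.782152 + 0.45·(-0.126827) = 0.725079
t=2.350000, y=0.725079: f=-0.076191 → y ← 0.725079 + 0.45·(-0.076191) = 0.690793
t=2.800000, y=0.690793: f=-0.048904 → y ← 0.690793 + 0.45·(-0.048904) = 0.668787
y(3.25) ≈ 0.6688

0.6688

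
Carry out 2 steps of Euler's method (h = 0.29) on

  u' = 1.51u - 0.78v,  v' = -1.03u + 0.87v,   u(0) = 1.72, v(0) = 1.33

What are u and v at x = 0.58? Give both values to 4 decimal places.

Euler on (u,v): u_{n+1} = u_n + h·u', v_{n+1} = v_n + h·v'.
0.000000: (1.720000, 1.330000); f=(1.559800, -0.614500) → (2.172342, 1.151795)
0.290000: (2.172342, 1.151795); f=(2.381836, -1.235451) → (2.863075, 0.793514)
(u(0.58), v(0.58)) ≈ (2.8631, 0.7935)

2.8631, 0.7935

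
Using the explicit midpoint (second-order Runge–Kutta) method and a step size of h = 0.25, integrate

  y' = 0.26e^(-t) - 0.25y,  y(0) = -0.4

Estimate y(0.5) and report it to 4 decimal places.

-0.2580

Midpoint: k1 = f(t_n, y_n); k2 = f(t_n + h/2, y_n + (h/2)·k1); y_{n+1} = y_n + h·k2.
t=0.000000, y=-0.400000:
  k1 = f(0.000000, -0.400000) = 0.360000
  k2 = f(0.125000, -0.355000) = 0.318199
  y ← -0.400000 + 0.25·0.318199 = -0.320450
t=0.250000, y=-0.320450:
  k1 = f(0.250000, -0.320450) = 0.282601
  k2 = f(0.375000, -0.285125) = 0.249976
  y ← -0.320450 + 0.25·0.249976 = -0.257956
y(0.5) ≈ -0.2580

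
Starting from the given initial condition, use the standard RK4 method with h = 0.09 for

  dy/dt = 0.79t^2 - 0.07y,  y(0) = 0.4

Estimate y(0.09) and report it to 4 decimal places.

RK4: k1 = f(t_n, y_n); k2 = f(t_n + h/2, y_n + (h/2)·k1); k3 = f(t_n + h/2, y_n + (h/2)·k2); k4 = f(t_n + h, y_n + h·k3); y_{n+1} = y_n + (h/6)·(k1 + 2k2 + 2k3 + k4).
t=0.000000, y=0.400000:
  k1 = f(0.000000, 0.400000) = -0.028000
  k2 = f(0.045000, 0.398740) = -0.026312
  k3 = f(0.045000, 0.398816) = -0.026317
  k4 = f(0.090000, 0.397631) = -0.021435
  y ← 0.400000 + (0.09/6)·(k1 + 2k2 + 2k3 + k4) = 0.397680
y(0.09) ≈ 0.3977

0.3977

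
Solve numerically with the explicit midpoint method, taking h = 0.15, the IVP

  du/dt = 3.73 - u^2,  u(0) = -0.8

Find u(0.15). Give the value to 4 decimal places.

-0.2889

Midpoint: k1 = f(t_n, u_n); k2 = f(t_n + h/2, u_n + (h/2)·k1); u_{n+1} = u_n + h·k2.
t=0.000000, u=-0.800000:
  k1 = f(0.000000, -0.800000) = 3.090000
  k2 = f(0.075000, -0.568250) = 3.407092
  u ← -0.800000 + 0.15·3.407092 = -0.288936
u(0.15) ≈ -0.2889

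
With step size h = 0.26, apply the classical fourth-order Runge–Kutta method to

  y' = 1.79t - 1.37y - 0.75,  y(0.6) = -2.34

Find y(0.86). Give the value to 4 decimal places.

-1.5141

RK4: k1 = f(t_n, y_n); k2 = f(t_n + h/2, y_n + (h/2)·k1); k3 = f(t_n + h/2, y_n + (h/2)·k2); k4 = f(t_n + h, y_n + h·k3); y_{n+1} = y_n + (h/6)·(k1 + 2k2 + 2k3 + k4).
t=0.600000, y=-2.340000:
  k1 = f(0.600000, -2.340000) = 3.529800
  k2 = f(0.730000, -1.881126) = 3.133843
  k3 = f(0.730000, -1.932600) = 3.204363
  k4 = f(0.860000, -1.506866) = 2.853806
  y ← -2.340000 + (0.26/6)·(k1 + 2k2 + 2k3 + k4) = -1.514066
y(0.86) ≈ -1.5141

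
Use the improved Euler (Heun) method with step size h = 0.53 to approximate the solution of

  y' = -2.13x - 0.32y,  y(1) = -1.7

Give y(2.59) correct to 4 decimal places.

Heun: k1 = f(x_n, y_n); k2 = f(x_n + h, y_n + h·k1); y_{n+1} = y_n + (h/2)·(k1 + k2).
x=1.000000, y=-1.700000:
  k1 = f(1.000000, -1.700000) = -1.586000
  k2 = f(1.530000, -2.540580) = -2.445914
  y ← -1.700000 + (0.53/2)·(-1.586000 + (-2.445914)) = -2.768457
x=1.530000, y=-2.768457:
  k1 = f(1.530000, -2.768457) = -2.372994
  k2 = f(2.060000, -4.026144) = -3.099434
  y ← -2.768457 + (0.53/2)·(-2.372994 + (-3.099434)) = -4.218651
x=2.060000, y=-4.218651:
  k1 = f(2.060000, -4.218651) = -3.037832
  k2 = f(2.590000, -5.828701) = -3.651516
  y ← -4.218651 + (0.53/2)·(-3.037832 + (-3.651516)) = -5.991328
y(2.59) ≈ -5.9913

-5.9913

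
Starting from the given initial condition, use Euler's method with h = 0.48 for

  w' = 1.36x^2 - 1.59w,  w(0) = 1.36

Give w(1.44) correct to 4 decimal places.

Euler: w_{n+1} = w_n + h·f(x_n, w_n).
x=0.000000, w=1.360000: f=-2.162400 → w ← 1.360000 + 0.48·(-2.162400) = 0.322048
x=0.480000, w=0.322048: f=-0.198712 → w ← 0.322048 + 0.48·(-0.198712) = 0.226666
x=0.960000, w=0.226666: f=0.892977 → w ← 0.226666 + 0.48·0.892977 = 0.655295
w(1.44) ≈ 0.6553

0.6553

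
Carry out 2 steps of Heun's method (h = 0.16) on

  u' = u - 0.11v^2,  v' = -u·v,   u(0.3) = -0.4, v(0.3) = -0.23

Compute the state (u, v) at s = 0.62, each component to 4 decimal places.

Heun on (u,v): k1 = f(s_n, state_n); k2 = f(s_n + h, state_n + h·k1); state_{n+1} = state_n + (h/2)·(k1 + k2).
0.300000: (-0.400000, -0.230000)
  k1 = (-0.405819, -0.092000)
  predictor → (-0.464931, -0.244720)
  k2 = (-0.471519, -0.113778)
  → (-0.470187, -0.246462)
0.460000: (-0.470187, -0.246462)
  k1 = (-0.476869, -0.115883)
  predictor → (-0.546486, -0.265004)
  k2 = (-0.554211, -0.144821)
  → (-0.552673, -0.267319)
(u(0.62), v(0.62)) ≈ (-0.5527, -0.2673)

-0.5527, -0.2673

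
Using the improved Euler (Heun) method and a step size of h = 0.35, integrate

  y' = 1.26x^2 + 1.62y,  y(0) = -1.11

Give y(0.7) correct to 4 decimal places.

Heun: k1 = f(x_n, y_n); k2 = f(x_n + h, y_n + h·k1); y_{n+1} = y_n + (h/2)·(k1 + k2).
x=0.000000, y=-1.110000:
  k1 = f(0.000000, -1.110000) = -1.798200
  k2 = f(0.350000, -1.739370) = -2.663429
  y ← -1.110000 + (0.35/2)·(-1.798200 + (-2.663429)) = -1.890785
x=0.350000, y=-1.890785:
  k1 = f(0.350000, -1.890785) = -2.908722
  k2 = f(0.700000, -2.908838) = -4.094917
  y ← -1.890785 + (0.35/2)·(-2.908722 + (-4.094917)) = -3.116422
y(0.7) ≈ -3.1164

-3.1164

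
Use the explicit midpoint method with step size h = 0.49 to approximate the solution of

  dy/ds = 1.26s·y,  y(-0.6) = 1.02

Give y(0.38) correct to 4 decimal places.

Midpoint: k1 = f(s_n, y_n); k2 = f(s_n + h/2, y_n + (h/2)·k1); y_{n+1} = y_n + h·k2.
s=-0.600000, y=1.020000:
  k1 = f(-0.600000, 1.020000) = -0.771120
  k2 = f(-0.355000, 0.831076) = -0.371740
  y ← 1.020000 + 0.49·(-0.371740) = 0.837847
s=-0.110000, y=0.837847:
  k1 = f(-0.110000, 0.837847) = -0.116126
  k2 = f(0.135000, 0.809397) = 0.137678
  y ← 0.837847 + 0.49·0.137678 = 0.905310
y(0.38) ≈ 0.9053

0.9053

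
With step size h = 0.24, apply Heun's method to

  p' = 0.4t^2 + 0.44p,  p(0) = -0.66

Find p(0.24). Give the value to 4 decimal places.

Heun: k1 = f(t_n, p_n); k2 = f(t_n + h, p_n + h·k1); p_{n+1} = p_n + (h/2)·(k1 + k2).
t=0.000000, p=-0.660000:
  k1 = f(0.000000, -0.660000) = -0.290400
  k2 = f(0.240000, -0.729696) = -0.298026
  p ← -0.660000 + (0.24/2)·(-0.290400 + (-0.298026)) = -0.730611
p(0.24) ≈ -0.7306

-0.7306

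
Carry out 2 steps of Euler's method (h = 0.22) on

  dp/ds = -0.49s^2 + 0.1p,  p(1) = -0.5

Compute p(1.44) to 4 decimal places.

Euler: p_{n+1} = p_n + h·f(s_n, p_n).
s=1.000000, p=-0.500000: f=-0.540000 → p ← -0.500000 + 0.22·(-0.540000) = -0.618800
s=1.220000, p=-0.618800: f=-0.791196 → p ← -0.618800 + 0.22·(-0.791196) = -0.792863
p(1.44) ≈ -0.7929

-0.7929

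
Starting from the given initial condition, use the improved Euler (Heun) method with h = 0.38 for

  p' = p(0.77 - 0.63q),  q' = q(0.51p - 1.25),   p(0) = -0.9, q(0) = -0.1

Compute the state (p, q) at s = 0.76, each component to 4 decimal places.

-1.6437, -0.0293

Heun on (p,q): k1 = f(s_n, state_n); k2 = f(s_n + h, state_n + h·k1); state_{n+1} = state_n + (h/2)·(k1 + k2).
0.000000: (-0.900000, -0.100000)
  k1 = (-0.749700, 0.170900)
  predictor → (-1.184886, -0.035058)
  k2 = (-0.938532, 0.065008)
  → (-1.220764, -0.055178)
0.380000: (-1.220764, -0.055178)
  k1 = (-0.982424, 0.103325)
  predictor → (-1.594085, -0.015914)
  k2 = (-1.243428, 0.032830)
  → (-1.643676, -0.029308)
(p(0.76), q(0.76)) ≈ (-1.6437, -0.0293)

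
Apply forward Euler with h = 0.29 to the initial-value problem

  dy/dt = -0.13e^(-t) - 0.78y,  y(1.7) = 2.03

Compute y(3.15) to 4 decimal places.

0.5516

Euler: y_{n+1} = y_n + h·f(t_n, y_n).
t=1.700000, y=2.030000: f=-1.607149 → y ← 2.030000 + 0.29·(-1.607149) = 1.563927
t=1.990000, y=1.563927: f=-1.237633 → y ← 1.563927 + 0.29·(-1.237633) = 1.205013
t=2.280000, y=1.205013: f=-0.953207 → y ← 1.205013 + 0.29·(-0.953207) = 0.928583
t=2.570000, y=0.928583: f=-0.734244 → y ← 0.928583 + 0.29·(-0.734244) = 0.715652
t=2.860000, y=0.715652: f=-0.565654 → y ← 0.715652 + 0.29·(-0.565654) = 0.551613
y(3.15) ≈ 0.5516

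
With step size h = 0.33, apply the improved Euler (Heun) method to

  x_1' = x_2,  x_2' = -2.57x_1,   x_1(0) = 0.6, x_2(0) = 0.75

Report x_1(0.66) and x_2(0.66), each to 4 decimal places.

0.7016, -0.5304

Heun on (x_1,x_2): k1 = f(x_n, state_n); k2 = f(x_n + h, state_n + h·k1); state_{n+1} = state_n + (h/2)·(k1 + k2).
0.000000: (0.600000, 0.750000)
  k1 = (0.750000, -1.542000)
  predictor → (0.847500, 0.241140)
  k2 = (0.241140, -2.178075)
  → (0.763538, 0.136188)
0.330000: (0.763538, 0.136188)
  k1 = (0.136188, -1.962293)
  predictor → (0.808480, -0.511369)
  k2 = (-0.511369, -2.077794)
  → (0.701633, -0.530427)
(x_1(0.66), x_2(0.66)) ≈ (0.7016, -0.5304)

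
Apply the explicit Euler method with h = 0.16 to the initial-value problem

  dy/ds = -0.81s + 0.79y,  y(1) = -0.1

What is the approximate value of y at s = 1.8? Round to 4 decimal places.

-1.2505

Euler: y_{n+1} = y_n + h·f(s_n, y_n).
s=1.000000, y=-0.100000: f=-0.889000 → y ← -0.100000 + 0.16·(-0.889000) = -0.242240
s=1.160000, y=-0.242240: f=-1.130970 → y ← -0.242240 + 0.16·(-1.130970) = -0.423195
s=1.320000, y=-0.423195: f=-1.403524 → y ← -0.423195 + 0.16·(-1.403524) = -0.647759
s=1.480000, y=-0.647759: f=-1.710530 → y ← -0.647759 + 0.16·(-1.710530) = -0.921444
s=1.640000, y=-0.921444: f=-2.056341 → y ← -0.921444 + 0.16·(-2.056341) = -1.250458
y(1.8) ≈ -1.2505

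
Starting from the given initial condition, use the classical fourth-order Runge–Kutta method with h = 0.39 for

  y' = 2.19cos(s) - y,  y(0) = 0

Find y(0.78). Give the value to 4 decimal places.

RK4: k1 = f(s_n, y_n); k2 = f(s_n + h/2, y_n + (h/2)·k1); k3 = f(s_n + h/2, y_n + (h/2)·k2); k4 = f(s_n + h, y_n + h·k3); y_{n+1} = y_n + (h/6)·(k1 + 2k2 + 2k3 + k4).
s=0.000000, y=0.000000:
  k1 = f(0.000000, 0.000000) = 2.190000
  k2 = f(0.195000, 0.427050) = 1.721444
  k3 = f(0.195000, 0.335682) = 1.812813
  k4 = f(0.390000, 0.706997) = 1.318554
  y ← 0.000000 + (0.39/6)·(k1 + 2k2 + 2k3 + k4) = 0.687509
s=0.390000, y=0.687509:
  k1 = f(0.390000, 0.687509) = 1.338041
  k2 = f(0.585000, 0.948428) = 0.877402
  k3 = f(0.585000, 0.858603) = 0.967227
  k4 = f(0.780000, 1.064728) = 0.492173
  y ← 0.687509 + (0.39/6)·(k1 + 2k2 + 2k3 + k4) = 1.046275
y(0.78) ≈ 1.0463

1.0463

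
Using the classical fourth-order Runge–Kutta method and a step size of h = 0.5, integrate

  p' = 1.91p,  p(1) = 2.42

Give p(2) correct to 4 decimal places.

16.2441

RK4: k1 = f(t_n, p_n); k2 = f(t_n + h/2, p_n + (h/2)·k1); k3 = f(t_n + h/2, p_n + (h/2)·k2); k4 = f(t_n + h, p_n + h·k3); p_{n+1} = p_n + (h/6)·(k1 + 2k2 + 2k3 + k4).
t=1.000000, p=2.420000:
  k1 = f(1.000000, 2.420000) = 4.622200
  k2 = f(1.250000, 3.575550) = 6.829300
  k3 = f(1.250000, 4.127325) = 7.883191
  k4 = f(1.500000, 6.361595) = 12.150647
  p ← 2.420000 + (0.5/6)·(k1 + 2k2 + 2k3 + k4) = 6.269819
t=1.500000, p=6.269819:
  k1 = f(1.500000, 6.269819) = 11.975355
  k2 = f(1.750000, 9.263658) = 17.693587
  k3 = f(1.750000, 10.693216) = 20.424042
  k4 = f(2.000000, 16.481840) = 31.480315
  p ← 6.269819 + (0.5/6)·(k1 + 2k2 + 2k3 + k4) = 16.244063
p(2) ≈ 16.2441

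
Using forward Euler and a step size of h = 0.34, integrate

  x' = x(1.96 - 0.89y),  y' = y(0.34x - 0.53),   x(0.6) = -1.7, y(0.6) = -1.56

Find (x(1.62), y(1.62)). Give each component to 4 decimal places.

Euler on (x,y): x_{n+1} = x_n + h·x', y_{n+1} = y_n + h·y'.
0.600000: (-1.700000, -1.560000); f=(-5.692280, 1.728480) → (-3.635375, -0.972317)
0.940000: (-3.635375, -0.972317); f=(-10.271251, 1.717138) → (-7.127600, -0.388490)
1.280000: (-7.127600, -0.388490); f=(-16.434507, 1.147360) → (-12.715333, 0.001612)
(x(1.62), y(1.62)) ≈ (-12.7153, 0.0016)

-12.7153, 0.0016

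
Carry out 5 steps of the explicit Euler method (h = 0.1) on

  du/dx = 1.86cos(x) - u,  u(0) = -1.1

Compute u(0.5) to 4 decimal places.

0.0863

Euler: u_{n+1} = u_n + h·f(x_n, u_n).
x=0.000000, u=-1.100000: f=2.960000 → u ← -1.100000 + 0.1·2.960000 = -0.804000
x=0.100000, u=-0.804000: f=2.654708 → u ← -0.804000 + 0.1·2.654708 = -0.538529
x=0.200000, u=-0.538529: f=2.361453 → u ← -0.538529 + 0.1·2.361453 = -0.302384
x=0.300000, u=-0.302384: f=2.079310 → u ← -0.302384 + 0.1·2.079310 = -0.094453
x=0.400000, u=-0.094453: f=1.807626 → u ← -0.094453 + 0.1·1.807626 = 0.086310
u(0.5) ≈ 0.0863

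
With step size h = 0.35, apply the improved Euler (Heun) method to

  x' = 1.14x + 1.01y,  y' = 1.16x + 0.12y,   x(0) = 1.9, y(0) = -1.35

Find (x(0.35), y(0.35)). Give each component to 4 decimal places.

2.3632, -0.5633

Heun on (x,y): k1 = f(t_n, state_n); k2 = f(t_n + h, state_n + h·k1); state_{n+1} = state_n + (h/2)·(k1 + k2).
0.000000: (1.900000, -1.350000)
  k1 = (0.802500, 2.042000)
  predictor → (2.180875, -0.635300)
  k2 = (1.844544, 2.453579)
  → (2.363233, -0.563274)
(x(0.35), y(0.35)) ≈ (2.3632, -0.5633)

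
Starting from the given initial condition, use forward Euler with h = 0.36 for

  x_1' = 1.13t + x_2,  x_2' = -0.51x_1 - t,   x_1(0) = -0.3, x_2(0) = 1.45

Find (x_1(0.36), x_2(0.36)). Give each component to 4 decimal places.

Euler on (x_1,x_2): x_1_{n+1} = x_1_n + h·x_1', x_2_{n+1} = x_2_n + h·x_2'.
0.000000: (-0.300000, 1.450000); f=(1.450000, 0.153000) → (0.222000, 1.505080)
(x_1(0.36), x_2(0.36)) ≈ (0.2220, 1.5051)

0.2220, 1.5051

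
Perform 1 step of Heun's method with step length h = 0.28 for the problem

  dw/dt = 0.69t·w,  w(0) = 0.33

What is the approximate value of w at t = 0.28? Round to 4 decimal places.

0.3389

Heun: k1 = f(t_n, w_n); k2 = f(t_n + h, w_n + h·k1); w_{n+1} = w_n + (h/2)·(k1 + k2).
t=0.000000, w=0.330000:
  k1 = f(0.000000, 0.330000) = 0.000000
  k2 = f(0.280000, 0.330000) = 0.063756
  w ← 0.330000 + (0.28/2)·(0.000000 + 0.063756) = 0.338926
w(0.28) ≈ 0.3389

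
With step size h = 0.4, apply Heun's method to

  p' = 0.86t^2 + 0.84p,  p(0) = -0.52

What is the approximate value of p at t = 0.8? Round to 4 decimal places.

Heun: k1 = f(t_n, p_n); k2 = f(t_n + h, p_n + h·k1); p_{n+1} = p_n + (h/2)·(k1 + k2).
t=0.000000, p=-0.520000:
  k1 = f(0.000000, -0.520000) = -0.436800
  k2 = f(0.400000, -0.694720) = -0.445965
  p ← -0.520000 + (0.4/2)·(-0.436800 + (-0.445965)) = -0.696553
t=0.400000, p=-0.696553:
  k1 = f(0.400000, -0.696553) = -0.447504
  k2 = f(0.800000, -0.875555) = -0.185066
  p ← -0.696553 + (0.4/2)·(-0.447504 + (-0.185066)) = -0.823067
p(0.8) ≈ -0.8231

-0.8231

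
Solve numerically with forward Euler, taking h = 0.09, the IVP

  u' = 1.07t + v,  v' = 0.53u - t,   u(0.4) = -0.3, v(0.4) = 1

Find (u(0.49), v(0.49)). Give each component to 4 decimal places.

-0.1715, 0.9497

Euler on (u,v): u_{n+1} = u_n + h·u', v_{n+1} = v_n + h·v'.
0.400000: (-0.300000, 1.000000); f=(1.428000, -0.559000) → (-0.171480, 0.949690)
(u(0.49), v(0.49)) ≈ (-0.1715, 0.9497)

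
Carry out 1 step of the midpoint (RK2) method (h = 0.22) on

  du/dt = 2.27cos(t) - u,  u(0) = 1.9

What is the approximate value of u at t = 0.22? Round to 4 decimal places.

1.9694

Midpoint: k1 = f(t_n, u_n); k2 = f(t_n + h/2, u_n + (h/2)·k1); u_{n+1} = u_n + h·k2.
t=0.000000, u=1.900000:
  k1 = f(0.000000, 1.900000) = 0.370000
  k2 = f(0.110000, 1.940700) = 0.315580
  u ← 1.900000 + 0.22·0.315580 = 1.969428
u(0.22) ≈ 1.9694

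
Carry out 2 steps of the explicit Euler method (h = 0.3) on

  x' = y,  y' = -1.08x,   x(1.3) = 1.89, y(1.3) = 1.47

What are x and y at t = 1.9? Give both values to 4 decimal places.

2.5883, 0.1024

Euler on (x,y): x_{n+1} = x_n + h·x', y_{n+1} = y_n + h·y'.
1.300000: (1.890000, 1.470000); f=(1.470000, -2.041200) → (2.331000, 0.857640)
1.600000: (2.331000, 0.857640); f=(0.857640, -2.517480) → (2.588292, 0.102396)
(x(1.9), y(1.9)) ≈ (2.5883, 0.1024)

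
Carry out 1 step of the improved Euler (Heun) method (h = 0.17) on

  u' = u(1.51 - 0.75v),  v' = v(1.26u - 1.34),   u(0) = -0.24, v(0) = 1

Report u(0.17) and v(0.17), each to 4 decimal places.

Heun on (u,v): k1 = f(t_n, state_n); k2 = f(t_n + h, state_n + h·k1); state_{n+1} = state_n + (h/2)·(k1 + k2).
0.000000: (-0.240000, 1.000000)
  k1 = (-0.182400, -1.642400)
  predictor → (-0.271008, 0.720792)
  k2 = (-0.262717, -1.211990)
  → (-0.277835, 0.757377)
(u(0.17), v(0.17)) ≈ (-0.2778, 0.7574)

-0.2778, 0.7574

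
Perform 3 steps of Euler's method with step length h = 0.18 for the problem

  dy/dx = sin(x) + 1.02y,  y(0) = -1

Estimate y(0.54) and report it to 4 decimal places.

Euler: y_{n+1} = y_n + h·f(x_n, y_n).
x=0.000000, y=-1.000000: f=-1.020000 → y ← -1.000000 + 0.18·(-1.020000) = -1.183600
x=0.180000, y=-1.183600: f=-1.028242 → y ← -1.183600 + 0.18·(-1.028242) = -1.368684
x=0.360000, y=-1.368684: f=-1.043783 → y ← -1.368684 + 0.18·(-1.043783) = -1.556565
y(0.54) ≈ -1.5566

-1.5566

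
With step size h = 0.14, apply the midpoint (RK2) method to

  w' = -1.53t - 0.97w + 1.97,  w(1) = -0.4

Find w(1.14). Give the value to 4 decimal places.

-0.3069

Midpoint: k1 = f(t_n, w_n); k2 = f(t_n + h/2, w_n + (h/2)·k1); w_{n+1} = w_n + h·k2.
t=1.000000, w=-0.400000:
  k1 = f(1.000000, -0.400000) = 0.828000
  k2 = f(1.070000, -0.342040) = 0.664679
  w ← -0.400000 + 0.14·0.664679 = -0.306945
w(1.14) ≈ -0.3069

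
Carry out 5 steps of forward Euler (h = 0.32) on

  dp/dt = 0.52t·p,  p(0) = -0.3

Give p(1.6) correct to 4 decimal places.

-0.4918

Euler: p_{n+1} = p_n + h·f(t_n, p_n).
t=0.000000, p=-0.300000: f=0.000000 → p ← -0.300000 + 0.32·0.000000 = -0.300000
t=0.320000, p=-0.300000: f=-0.049920 → p ← -0.300000 + 0.32·(-0.049920) = -0.315974
t=0.640000, p=-0.315974: f=-0.105156 → p ← -0.315974 + 0.32·(-0.105156) = -0.349624
t=0.960000, p=-0.349624: f=-0.174533 → p ← -0.349624 + 0.32·(-0.174533) = -0.405475
t=1.280000, p=-0.405475: f=-0.269884 → p ← -0.405475 + 0.32·(-0.269884) = -0.491838
p(1.6) ≈ -0.4918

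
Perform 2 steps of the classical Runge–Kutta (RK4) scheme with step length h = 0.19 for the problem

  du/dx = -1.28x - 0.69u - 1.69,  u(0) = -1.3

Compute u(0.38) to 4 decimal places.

RK4: k1 = f(x_n, u_n); k2 = f(x_n + h/2, u_n + (h/2)·k1); k3 = f(x_n + h/2, u_n + (h/2)·k2); k4 = f(x_n + h, u_n + h·k3); u_{n+1} = u_n + (h/6)·(k1 + 2k2 + 2k3 + k4).
x=0.000000, u=-1.300000:
  k1 = f(0.000000, -1.300000) = -0.793000
  k2 = f(0.095000, -1.375335) = -0.862619
  k3 = f(0.095000, -1.381949) = -0.858055
  k4 = f(0.190000, -1.463031) = -0.923709
  u ← -1.300000 + (0.19/6)·(k1 + 2k2 + 2k3 + k4) = -1.463338
x=0.190000, u=-1.463338:
  k1 = f(0.190000, -1.463338) = -0.923496
  k2 = f(0.285000, -1.551071) = -0.984561
  k3 = f(0.285000, -1.556872) = -0.980558
  k4 = f(0.380000, -1.649645) = -1.038145
  u ← -1.463338 + (0.19/6)·(k1 + 2k2 + 2k3 + k4) = -1.649915
u(0.38) ≈ -1.6499

-1.6499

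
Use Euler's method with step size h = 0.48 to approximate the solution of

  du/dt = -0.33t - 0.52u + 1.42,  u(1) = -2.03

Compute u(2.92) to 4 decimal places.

0.4028

Euler: u_{n+1} = u_n + h·f(t_n, u_n).
t=1.000000, u=-2.030000: f=2.145600 → u ← -2.030000 + 0.48·2.145600 = -1.000112
t=1.480000, u=-1.000112: f=1.451658 → u ← -1.000112 + 0.48·1.451658 = -0.303316
t=1.960000, u=-0.303316: f=0.930924 → u ← -0.303316 + 0.48·0.930924 = 0.143528
t=2.440000, u=0.143528: f=0.540166 → u ← 0.143528 + 0.48·0.540166 = 0.402807
u(2.92) ≈ 0.4028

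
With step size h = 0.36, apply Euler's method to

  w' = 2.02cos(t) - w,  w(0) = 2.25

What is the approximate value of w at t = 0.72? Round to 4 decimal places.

Euler: w_{n+1} = w_n + h·f(t_n, w_n).
t=0.000000, w=2.250000: f=-0.230000 → w ← 2.250000 + 0.36·(-0.230000) = 2.167200
t=0.360000, w=2.167200: f=-0.276688 → w ← 2.167200 + 0.36·(-0.276688) = 2.067592
w(0.72) ≈ 2.0676

2.0676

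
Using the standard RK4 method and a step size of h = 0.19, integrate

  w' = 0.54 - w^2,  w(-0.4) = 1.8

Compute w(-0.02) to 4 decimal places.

1.2001

RK4: k1 = f(s_n, w_n); k2 = f(s_n + h/2, w_n + (h/2)·k1); k3 = f(s_n + h/2, w_n + (h/2)·k2); k4 = f(s_n + h, w_n + h·k3); w_{n+1} = w_n + (h/6)·(k1 + 2k2 + 2k3 + k4).
s=-0.400000, w=1.800000:
  k1 = f(-0.400000, 1.800000) = -2.700000
  k2 = f(-0.305000, 1.543500) = -1.842392
  k3 = f(-0.305000, 1.624973) = -2.100536
  k4 = f(-0.210000, 1.400898) = -1.422515
  w ← 1.800000 + (0.19/6)·(k1 + 2k2 + 2k3 + k4) = 1.419735
s=-0.210000, w=1.419735:
  k1 = f(-0.210000, 1.419735) = -1.475647
  k2 = f(-0.115000, 1.279548) = -1.097244
  k3 = f(-0.115000, 1.315497) = -1.190532
  k4 = f(-0.020000, 1.193534) = -0.884523
  w ← 1.419735 + (0.19/6)·(k1 + 2k2 + 2k3 + k4) = 1.200104
w(-0.02) ≈ 1.2001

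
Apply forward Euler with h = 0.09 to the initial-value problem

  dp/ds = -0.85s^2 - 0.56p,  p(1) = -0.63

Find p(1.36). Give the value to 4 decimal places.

-0.8843

Euler: p_{n+1} = p_n + h·f(s_n, p_n).
s=1.000000, p=-0.630000: f=-0.497200 → p ← -0.630000 + 0.09·(-0.497200) = -0.674748
s=1.090000, p=-0.674748: f=-0.632026 → p ← -0.674748 + 0.09·(-0.632026) = -0.731630
s=1.180000, p=-0.731630: f=-0.773827 → p ← -0.731630 + 0.09·(-0.773827) = -0.801275
s=1.270000, p=-0.801275: f=-0.922251 → p ← -0.801275 + 0.09·(-0.922251) = -0.884277
p(1.36) ≈ -0.8843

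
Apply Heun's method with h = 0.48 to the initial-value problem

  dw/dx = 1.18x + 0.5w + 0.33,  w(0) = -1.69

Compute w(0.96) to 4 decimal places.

-1.7052

Heun: k1 = f(x_n, w_n); k2 = f(x_n + h, w_n + h·k1); w_{n+1} = w_n + (h/2)·(k1 + k2).
x=0.000000, w=-1.690000:
  k1 = f(0.000000, -1.690000) = -0.515000
  k2 = f(0.480000, -1.937200) = -0.072200
  w ← -1.690000 + (0.48/2)·(-0.515000 + (-0.072200)) = -1.830928
x=0.480000, w=-1.830928:
  k1 = f(0.480000, -1.830928) = -0.019064
  k2 = f(0.960000, -1.840079) = 0.542761
  w ← -1.830928 + (0.48/2)·(-0.019064 + 0.542761) = -1.705241
w(0.96) ≈ -1.7052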